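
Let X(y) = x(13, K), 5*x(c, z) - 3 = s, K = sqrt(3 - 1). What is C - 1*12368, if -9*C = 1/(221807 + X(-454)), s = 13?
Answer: -123450684917/9981459 ≈ -12368.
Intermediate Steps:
K = sqrt(2) ≈ 1.4142
x(c, z) = 16/5 (x(c, z) = 3/5 + (1/5)*13 = 3/5 + 13/5 = 16/5)
X(y) = 16/5
C = -5/9981459 (C = -1/(9*(221807 + 16/5)) = -1/(9*1109051/5) = -1/9*5/1109051 = -5/9981459 ≈ -5.0093e-7)
C - 1*12368 = -5/9981459 - 1*12368 = -5/9981459 - 12368 = -123450684917/9981459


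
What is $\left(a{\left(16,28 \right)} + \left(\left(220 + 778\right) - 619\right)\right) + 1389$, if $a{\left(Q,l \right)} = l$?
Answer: $1796$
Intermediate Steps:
$\left(a{\left(16,28 \right)} + \left(\left(220 + 778\right) - 619\right)\right) + 1389 = \left(28 + \left(\left(220 + 778\right) - 619\right)\right) + 1389 = \left(28 + \left(998 - 619\right)\right) + 1389 = \left(28 + 379\right) + 1389 = 407 + 1389 = 1796$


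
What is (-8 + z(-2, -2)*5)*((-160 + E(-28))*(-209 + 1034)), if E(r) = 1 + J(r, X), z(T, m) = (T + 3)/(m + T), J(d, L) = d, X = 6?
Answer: 5708175/4 ≈ 1.4270e+6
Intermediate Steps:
z(T, m) = (3 + T)/(T + m)
E(r) = 1 + r
(-8 + z(-2, -2)*5)*((-160 + E(-28))*(-209 + 1034)) = (-8 + ((3 - 2)/(-2 - 2))*5)*((-160 + (1 - 28))*(-209 + 1034)) = (-8 + (1/(-4))*5)*((-160 - 27)*825) = (-8 - ¼*1*5)*(-187*825) = (-8 - ¼*5)*(-154275) = (-8 - 5/4)*(-154275) = -37/4*(-154275) = 5708175/4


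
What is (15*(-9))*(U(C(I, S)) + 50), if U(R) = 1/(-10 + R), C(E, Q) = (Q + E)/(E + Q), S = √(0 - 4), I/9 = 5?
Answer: -6735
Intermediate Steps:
I = 45 (I = 9*5 = 45)
S = 2*I (S = √(-4) = 2*I ≈ 2.0*I)
C(E, Q) = 1 (C(E, Q) = (E + Q)/(E + Q) = 1)
(15*(-9))*(U(C(I, S)) + 50) = (15*(-9))*(1/(-10 + 1) + 50) = -135*(1/(-9) + 50) = -135*(-⅑ + 50) = -135*449/9 = -6735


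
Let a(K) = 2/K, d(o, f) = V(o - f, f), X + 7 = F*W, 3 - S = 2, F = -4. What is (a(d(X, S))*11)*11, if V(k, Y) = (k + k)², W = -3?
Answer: 121/32 ≈ 3.7813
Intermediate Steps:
S = 1 (S = 3 - 1*2 = 3 - 2 = 1)
X = 5 (X = -7 - 4*(-3) = -7 + 12 = 5)
V(k, Y) = 4*k² (V(k, Y) = (2*k)² = 4*k²)
d(o, f) = 4*(o - f)²
(a(d(X, S))*11)*11 = ((2/((4*(1 - 1*5)²)))*11)*11 = ((2/((4*(1 - 5)²)))*11)*11 = ((2/((4*(-4)²)))*11)*11 = ((2/((4*16)))*11)*11 = ((2/64)*11)*11 = ((2*(1/64))*11)*11 = ((1/32)*11)*11 = (11/32)*11 = 121/32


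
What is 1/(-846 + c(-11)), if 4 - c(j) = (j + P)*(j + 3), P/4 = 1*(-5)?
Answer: -1/1090 ≈ -0.00091743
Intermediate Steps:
P = -20 (P = 4*(1*(-5)) = 4*(-5) = -20)
c(j) = 4 - (-20 + j)*(3 + j) (c(j) = 4 - (j - 20)*(j + 3) = 4 - (-20 + j)*(3 + j))
1/(-846 + c(-11)) = 1/(-846 + (64 - 1*(-11)**2 + 17*(-11))) = 1/(-846 + (64 - 1*121 - 187)) = 1/(-846 + (64 - 121 - 187)) = 1/(-846 - 244) = 1/(-1090) = -1/1090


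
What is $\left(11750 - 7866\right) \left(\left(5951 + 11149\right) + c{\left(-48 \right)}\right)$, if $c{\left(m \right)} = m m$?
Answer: $75365136$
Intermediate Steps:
$c{\left(m \right)} = m^{2}$
$\left(11750 - 7866\right) \left(\left(5951 + 11149\right) + c{\left(-48 \right)}\right) = \left(11750 - 7866\right) \left(\left(5951 + 11149\right) + \left(-48\right)^{2}\right) = 3884 \left(17100 + 2304\right) = 3884 \cdot 19404 = 75365136$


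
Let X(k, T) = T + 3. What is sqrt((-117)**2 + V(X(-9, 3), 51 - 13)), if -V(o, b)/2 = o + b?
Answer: sqrt(13601) ≈ 116.62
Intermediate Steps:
X(k, T) = 3 + T
V(o, b) = -2*b - 2*o (V(o, b) = -2*(o + b) = -2*(b + o) = -2*b - 2*o)
sqrt((-117)**2 + V(X(-9, 3), 51 - 13)) = sqrt((-117)**2 + (-2*(51 - 13) - 2*(3 + 3))) = sqrt(13689 + (-2*38 - 2*6)) = sqrt(13689 + (-76 - 12)) = sqrt(13689 - 88) = sqrt(13601)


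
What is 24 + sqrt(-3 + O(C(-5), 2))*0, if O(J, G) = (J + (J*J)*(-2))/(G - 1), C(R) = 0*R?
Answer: 24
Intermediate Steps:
C(R) = 0
O(J, G) = (J - 2*J**2)/(-1 + G) (O(J, G) = (J + J**2*(-2))/(-1 + G) = (J - 2*J**2)/(-1 + G))
24 + sqrt(-3 + O(C(-5), 2))*0 = 24 + sqrt(-3 + 0*(1 - 2*0)/(-1 + 2))*0 = 24 + sqrt(-3 + 0*(1 + 0)/1)*0 = 24 + sqrt(-3 + 0*1*1)*0 = 24 + sqrt(-3 + 0)*0 = 24 + sqrt(-3)*0 = 24 + (I*sqrt(3))*0 = 24 + 0 = 24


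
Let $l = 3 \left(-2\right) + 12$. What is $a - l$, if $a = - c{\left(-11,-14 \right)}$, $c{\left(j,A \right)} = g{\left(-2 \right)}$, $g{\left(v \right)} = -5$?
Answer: $-1$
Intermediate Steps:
$c{\left(j,A \right)} = -5$
$l = 6$ ($l = -6 + 12 = 6$)
$a = 5$ ($a = \left(-1\right) \left(-5\right) = 5$)
$a - l = 5 - 6 = -1$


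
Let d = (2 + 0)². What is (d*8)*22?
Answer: 704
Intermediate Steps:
d = 4 (d = 2² = 4)
(d*8)*22 = (4*8)*22 = 32*22 = 704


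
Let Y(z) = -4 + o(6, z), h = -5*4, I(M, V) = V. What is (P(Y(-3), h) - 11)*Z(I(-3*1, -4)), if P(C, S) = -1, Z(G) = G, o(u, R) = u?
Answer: 48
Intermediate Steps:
h = -20
Y(z) = 2 (Y(z) = -4 + 6 = 2)
(P(Y(-3), h) - 11)*Z(I(-3*1, -4)) = (-1 - 11)*(-4) = -12*(-4) = 48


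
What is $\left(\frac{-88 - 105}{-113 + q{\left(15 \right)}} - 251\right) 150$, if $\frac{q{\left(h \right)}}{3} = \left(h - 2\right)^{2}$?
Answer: $- \frac{7431525}{197} \approx -37724.0$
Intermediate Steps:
$q{\left(h \right)} = 3 \left(-2 + h\right)^{2}$ ($q{\left(h \right)} = 3 \left(h - 2\right)^{2} = 3 \left(-2 + h\right)^{2}$)
$\left(\frac{-88 - 105}{-113 + q{\left(15 \right)}} - 251\right) 150 = \left(\frac{-88 - 105}{-113 + 3 \left(-2 + 15\right)^{2}} - 251\right) 150 = \left(\frac{-88 - 105}{-113 + 3 \cdot 13^{2}} - 251\right) 150 = \left(\frac{-88 - 105}{-113 + 3 \cdot 169} - 251\right) 150 = \left(- \frac{193}{-113 + 507} - 251\right) 150 = \left(- \frac{193}{394} - 251\right) 150 = \left(- \frac{99087}{394}\right) 150 = - \frac{7431525}{197}$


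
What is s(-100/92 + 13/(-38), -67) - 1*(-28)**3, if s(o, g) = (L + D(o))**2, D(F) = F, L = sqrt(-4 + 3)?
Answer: 16769402077/763876 - 1249*I/437 ≈ 21953.0 - 2.8581*I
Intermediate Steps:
L = I (L = sqrt(-1) = I ≈ 1.0*I)
s(o, g) = (I + o)**2
s(-100/92 + 13/(-38), -67) - 1*(-28)**3 = (I + (-100/92 + 13/(-38)))**2 - 1*(-28)**3 = (I + (-100*1/92 + 13*(-1/38)))**2 - 1*(-21952) = (I + (-25/23 - 13/38))**2 + 21952 = (I - 1249/874)**2 + 21952 = (-1249/874 + I)**2 + 21952 = 21952 + (-1249/874 + I)**2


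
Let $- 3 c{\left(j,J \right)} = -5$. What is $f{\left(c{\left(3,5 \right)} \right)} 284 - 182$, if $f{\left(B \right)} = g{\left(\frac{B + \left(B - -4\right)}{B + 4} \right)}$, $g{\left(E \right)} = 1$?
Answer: $102$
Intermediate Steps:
$c{\left(j,J \right)} = \frac{5}{3}$ ($c{\left(j,J \right)} = \left(- \frac{1}{3}\right) \left(-5\right) = \frac{5}{3}$)
$f{\left(B \right)} = 1$
$f{\left(c{\left(3,5 \right)} \right)} 284 - 182 = 1 \cdot 284 - 182 = 284 - 182 = 102$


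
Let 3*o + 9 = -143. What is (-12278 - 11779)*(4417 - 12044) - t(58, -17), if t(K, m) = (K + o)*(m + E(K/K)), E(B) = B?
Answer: 550448569/3 ≈ 1.8348e+8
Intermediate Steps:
o = -152/3 (o = -3 + (1/3)*(-143) = -3 - 143/3 = -152/3 ≈ -50.667)
t(K, m) = (1 + m)*(-152/3 + K) (t(K, m) = (K - 152/3)*(m + K/K) = (-152/3 + K)*(m + 1) = (-152/3 + K)*(1 + m) = (1 + m)*(-152/3 + K))
(-12278 - 11779)*(4417 - 12044) - t(58, -17) = (-12278 - 11779)*(4417 - 12044) - (-152/3 + 58 - 152/3*(-17) + 58*(-17)) = -24057*(-7627) - (-152/3 + 58 + 2584/3 - 986) = 183482739 - 1*(-352/3) = 183482739 + 352/3 = 550448569/3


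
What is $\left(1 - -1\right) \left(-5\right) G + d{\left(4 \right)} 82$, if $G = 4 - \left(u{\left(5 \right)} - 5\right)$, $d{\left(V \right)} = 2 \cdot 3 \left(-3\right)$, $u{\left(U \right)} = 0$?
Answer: $-1566$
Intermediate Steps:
$d{\left(V \right)} = -18$ ($d{\left(V \right)} = 6 \left(-3\right) = -18$)
$G = 9$ ($G = 4 - \left(0 - 5\right) = 4 - -5 = 4 + 5 = 9$)
$\left(1 - -1\right) \left(-5\right) G + d{\left(4 \right)} 82 = \left(1 - -1\right) \left(-5\right) 9 - 1476 = \left(1 + 1\right) \left(-5\right) 9 - 1476 = 2 \left(-5\right) 9 - 1476 = \left(-10\right) 9 - 1476 = -90 - 1476 = -1566$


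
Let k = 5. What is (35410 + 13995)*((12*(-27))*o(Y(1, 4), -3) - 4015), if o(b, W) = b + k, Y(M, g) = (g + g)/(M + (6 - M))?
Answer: -299740135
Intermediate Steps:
Y(M, g) = g/3 (Y(M, g) = (2*g)/6 = (2*g)*(⅙) = g/3)
o(b, W) = 5 + b (o(b, W) = b + 5 = 5 + b)
(35410 + 13995)*((12*(-27))*o(Y(1, 4), -3) - 4015) = (35410 + 13995)*((12*(-27))*(5 + (⅓)*4) - 4015) = 49405*(-324*(5 + 4/3) - 4015) = 49405*(-324*19/3 - 4015) = 49405*(-2052 - 4015) = 49405*(-6067) = -299740135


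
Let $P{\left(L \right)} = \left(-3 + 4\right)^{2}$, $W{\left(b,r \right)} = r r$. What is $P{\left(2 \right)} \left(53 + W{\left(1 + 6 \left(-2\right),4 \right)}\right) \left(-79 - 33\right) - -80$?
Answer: $-7648$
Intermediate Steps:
$W{\left(b,r \right)} = r^{2}$
$P{\left(L \right)} = 1$ ($P{\left(L \right)} = 1^{2} = 1$)
$P{\left(2 \right)} \left(53 + W{\left(1 + 6 \left(-2\right),4 \right)}\right) \left(-79 - 33\right) - -80 = 1 \left(53 + 4^{2}\right) \left(-79 - 33\right) - -80 = 1 \left(53 + 16\right) \left(-112\right) + 80 = 1 \cdot 69 \left(-112\right) + 80 = 1 \left(-7728\right) + 80 = -7728 + 80 = -7648$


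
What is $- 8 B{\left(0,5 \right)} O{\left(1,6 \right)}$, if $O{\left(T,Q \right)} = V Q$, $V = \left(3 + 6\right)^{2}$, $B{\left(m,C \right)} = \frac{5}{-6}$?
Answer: $3240$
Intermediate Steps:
$B{\left(m,C \right)} = - \frac{5}{6}$ ($B{\left(m,C \right)} = 5 \left(- \frac{1}{6}\right) = - \frac{5}{6}$)
$V = 81$ ($V = 9^{2} = 81$)
$O{\left(T,Q \right)} = 81 Q$
$- 8 B{\left(0,5 \right)} O{\left(1,6 \right)} = \left(-8\right) \left(- \frac{5}{6}\right) 81 \cdot 6 = \frac{20}{3} \cdot 486 = 3240$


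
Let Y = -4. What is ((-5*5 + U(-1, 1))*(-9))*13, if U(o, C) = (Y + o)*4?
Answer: 5265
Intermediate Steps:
U(o, C) = -16 + 4*o (U(o, C) = (-4 + o)*4 = -16 + 4*o)
((-5*5 + U(-1, 1))*(-9))*13 = ((-5*5 + (-16 + 4*(-1)))*(-9))*13 = ((-25 + (-16 - 4))*(-9))*13 = ((-25 - 20)*(-9))*13 = -45*(-9)*13 = 405*13 = 5265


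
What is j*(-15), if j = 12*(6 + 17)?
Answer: -4140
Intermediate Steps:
j = 276 (j = 12*23 = 276)
j*(-15) = 276*(-15) = -4140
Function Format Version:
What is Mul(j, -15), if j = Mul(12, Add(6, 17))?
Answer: -4140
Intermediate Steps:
j = 276 (j = Mul(12, 23) = 276)
Mul(j, -15) = Mul(276, -15) = -4140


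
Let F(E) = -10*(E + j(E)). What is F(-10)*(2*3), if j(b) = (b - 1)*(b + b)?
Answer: -12600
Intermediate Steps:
j(b) = 2*b*(-1 + b) (j(b) = (-1 + b)*(2*b) = 2*b*(-1 + b))
F(E) = -10*E - 20*E*(-1 + E) (F(E) = -10*(E + 2*E*(-1 + E)) = -10*E - 20*E*(-1 + E))
F(-10)*(2*3) = (10*(-10)*(1 - 2*(-10)))*(2*3) = (10*(-10)*(1 + 20))*6 = (10*(-10)*21)*6 = -2100*6 = -12600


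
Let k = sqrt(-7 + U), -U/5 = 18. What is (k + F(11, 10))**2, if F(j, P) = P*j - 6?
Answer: (104 + I*sqrt(97))**2 ≈ 10719.0 + 2048.6*I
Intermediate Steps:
U = -90 (U = -5*18 = -90)
F(j, P) = -6 + P*j
k = I*sqrt(97) (k = sqrt(-7 - 90) = sqrt(-97) = I*sqrt(97) ≈ 9.8489*I)
(k + F(11, 10))**2 = (I*sqrt(97) + (-6 + 10*11))**2 = (I*sqrt(97) + (-6 + 110))**2 = (I*sqrt(97) + 104)**2 = (104 + I*sqrt(97))**2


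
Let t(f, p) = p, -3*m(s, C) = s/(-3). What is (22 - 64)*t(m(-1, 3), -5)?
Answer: 210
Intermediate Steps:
m(s, C) = s/9 (m(s, C) = -s/(3*(-3)) = -s*(-1)/(3*3) = -(-1)*s/9 = s/9)
(22 - 64)*t(m(-1, 3), -5) = (22 - 64)*(-5) = -42*(-5) = 210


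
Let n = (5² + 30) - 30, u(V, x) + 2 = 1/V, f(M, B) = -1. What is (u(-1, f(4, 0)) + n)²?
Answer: 484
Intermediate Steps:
u(V, x) = -2 + 1/V
n = 25 (n = (25 + 30) - 30 = 55 - 30 = 25)
(u(-1, f(4, 0)) + n)² = ((-2 + 1/(-1)) + 25)² = ((-2 - 1) + 25)² = (-3 + 25)² = 22² = 484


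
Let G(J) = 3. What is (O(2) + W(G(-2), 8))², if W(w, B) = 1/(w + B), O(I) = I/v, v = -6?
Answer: 64/1089 ≈ 0.058770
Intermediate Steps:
O(I) = -I/6 (O(I) = I/(-6) = I*(-⅙) = -I/6)
W(w, B) = 1/(B + w)
(O(2) + W(G(-2), 8))² = (-⅙*2 + 1/(8 + 3))² = (-⅓ + 1/11)² = (-8/33)² = 64/1089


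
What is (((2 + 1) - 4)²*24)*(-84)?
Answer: -2016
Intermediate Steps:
(((2 + 1) - 4)²*24)*(-84) = ((3 - 4)²*24)*(-84) = ((-1)²*24)*(-84) = (1*24)*(-84) = 24*(-84) = -2016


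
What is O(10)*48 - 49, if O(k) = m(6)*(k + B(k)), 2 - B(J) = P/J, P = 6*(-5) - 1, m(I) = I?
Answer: 21499/5 ≈ 4299.8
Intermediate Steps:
P = -31 (P = -30 - 1 = -31)
B(J) = 2 + 31/J (B(J) = 2 - (-31)/J = 2 + 31/J)
O(k) = 12 + 6*k + 186/k (O(k) = 6*(k + (2 + 31/k)) = 6*(2 + k + 31/k) = 12 + 6*k + 186/k)
O(10)*48 - 49 = (12 + 6*10 + 186/10)*48 - 49 = (12 + 60 + 186*(⅒))*48 - 49 = (12 + 60 + 93/5)*48 - 49 = (453/5)*48 - 49 = 21744/5 - 49 = 21499/5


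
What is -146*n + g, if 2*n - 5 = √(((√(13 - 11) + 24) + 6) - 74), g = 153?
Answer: -212 - 73*I*√(44 - √2) ≈ -212.0 - 476.38*I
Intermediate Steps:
n = 5/2 + √(-44 + √2)/2 (n = 5/2 + √(((√(13 - 11) + 24) + 6) - 74)/2 = 5/2 + √(((√2 + 24) + 6) - 74)/2 = 5/2 + √(((24 + √2) + 6) - 74)/2 = 5/2 + √((30 + √2) - 74)/2 = 5/2 + √(-44 + √2)/2 ≈ 2.5 + 3.2629*I)
-146*n + g = -146*(5/2 + √(-44 + √2)/2) + 153 = (-365 - 73*√(-44 + √2)) + 153 = -212 - 73*√(-44 + √2)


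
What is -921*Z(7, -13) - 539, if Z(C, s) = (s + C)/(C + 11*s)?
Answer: -39415/68 ≈ -579.63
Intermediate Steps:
Z(C, s) = (C + s)/(C + 11*s)
-921*Z(7, -13) - 539 = -921*(7 - 13)/(7 + 11*(-13)) - 539 = -921*(-6)/(7 - 143) - 539 = -921*(-6)/(-136) - 539 = -(-921)*(-6)/136 - 539 = -921*3/68 - 539 = -2763/68 - 539 = -39415/68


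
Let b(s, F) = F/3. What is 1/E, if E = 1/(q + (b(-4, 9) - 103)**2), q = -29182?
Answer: -19182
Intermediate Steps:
b(s, F) = F/3 (b(s, F) = F*(1/3) = F/3)
E = -1/19182 (E = 1/(-29182 + ((1/3)*9 - 103)**2) = 1/(-29182 + (3 - 103)**2) = 1/(-29182 + (-100)**2) = 1/(-29182 + 10000) = 1/(-19182) = -1/19182 ≈ -5.2132e-5)
1/E = 1/(-1/19182) = -19182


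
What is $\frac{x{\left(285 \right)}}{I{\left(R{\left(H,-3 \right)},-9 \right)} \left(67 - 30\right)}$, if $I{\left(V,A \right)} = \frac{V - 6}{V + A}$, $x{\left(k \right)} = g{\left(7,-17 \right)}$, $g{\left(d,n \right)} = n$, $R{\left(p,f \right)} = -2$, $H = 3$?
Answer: $- \frac{187}{296} \approx -0.63176$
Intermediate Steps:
$x{\left(k \right)} = -17$
$I{\left(V,A \right)} = \frac{-6 + V}{A + V}$
$\frac{x{\left(285 \right)}}{I{\left(R{\left(H,-3 \right)},-9 \right)} \left(67 - 30\right)} = - \frac{17}{\frac{-6 - 2}{-9 - 2} \left(67 - 30\right)} = - \frac{17}{\frac{1}{-11} \left(-8\right) 37} = - \frac{17}{\left(- \frac{1}{11}\right) \left(-8\right) 37} = - \frac{17}{\frac{8}{11} \cdot 37} = - \frac{17}{\frac{296}{11}} = \left(-17\right) \frac{11}{296} = - \frac{187}{296}$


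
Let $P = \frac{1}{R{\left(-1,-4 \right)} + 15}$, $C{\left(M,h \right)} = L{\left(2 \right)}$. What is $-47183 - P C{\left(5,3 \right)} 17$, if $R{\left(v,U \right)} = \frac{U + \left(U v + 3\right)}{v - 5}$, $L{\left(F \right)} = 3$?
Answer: $- \frac{1368409}{29} \approx -47187.0$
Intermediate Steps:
$R{\left(v,U \right)} = \frac{3 + U + U v}{-5 + v}$ ($R{\left(v,U \right)} = \frac{U + \left(3 + U v\right)}{-5 + v} = \frac{3 + U + U v}{-5 + v}$)
$C{\left(M,h \right)} = 3$
$P = \frac{2}{29}$ ($P = \frac{1}{\frac{3 - 4 - -4}{-5 - 1} + 15} = \frac{1}{\frac{3 - 4 + 4}{-6} + 15} = \frac{1}{\left(- \frac{1}{6}\right) 3 + 15} = \frac{1}{- \frac{1}{2} + 15} = \frac{1}{\frac{29}{2}} = \frac{2}{29} \approx 0.068966$)
$-47183 - P C{\left(5,3 \right)} 17 = -47183 - \frac{2}{29} \cdot 3 \cdot 17 = -47183 - \frac{6}{29} \cdot 17 = -47183 - \frac{102}{29} = - \frac{1368409}{29}$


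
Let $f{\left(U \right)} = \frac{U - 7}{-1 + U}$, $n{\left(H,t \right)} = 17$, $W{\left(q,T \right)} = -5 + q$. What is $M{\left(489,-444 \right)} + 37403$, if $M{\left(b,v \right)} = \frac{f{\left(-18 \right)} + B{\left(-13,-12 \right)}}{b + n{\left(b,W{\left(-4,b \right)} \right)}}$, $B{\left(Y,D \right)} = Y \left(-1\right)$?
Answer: $\frac{179796357}{4807} \approx 37403.0$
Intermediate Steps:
$B{\left(Y,D \right)} = - Y$
$f{\left(U \right)} = \frac{-7 + U}{-1 + U}$
$M{\left(b,v \right)} = \frac{272}{19 \left(17 + b\right)}$ ($M{\left(b,v \right)} = \frac{\frac{-7 - 18}{-1 - 18} - -13}{b + 17} = \frac{\frac{1}{-19} \left(-25\right) + 13}{17 + b} = \frac{\left(- \frac{1}{19}\right) \left(-25\right) + 13}{17 + b} = \frac{\frac{25}{19} + 13}{17 + b} = \frac{272}{19 \left(17 + b\right)}$)
$M{\left(489,-444 \right)} + 37403 = \frac{272}{19 \left(17 + 489\right)} + 37403 = \frac{272}{19 \cdot 506} + 37403 = \frac{272}{19} \cdot \frac{1}{506} + 37403 = \frac{136}{4807} + 37403 = \frac{179796357}{4807}$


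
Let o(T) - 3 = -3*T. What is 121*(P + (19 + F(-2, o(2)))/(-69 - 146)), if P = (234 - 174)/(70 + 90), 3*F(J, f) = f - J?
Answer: 179927/5160 ≈ 34.870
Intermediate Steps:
o(T) = 3 - 3*T
F(J, f) = -J/3 + f/3 (F(J, f) = (f - J)/3 = -J/3 + f/3)
P = 3/8 (P = 60/160 = 60*(1/160) = 3/8 ≈ 0.37500)
121*(P + (19 + F(-2, o(2)))/(-69 - 146)) = 121*(3/8 + (19 + (-⅓*(-2) + (3 - 3*2)/3))/(-69 - 146)) = 121*(3/8 + (19 + (⅔ + (3 - 6)/3))/(-215)) = 121*(3/8 + (19 + (⅔ + (⅓)*(-3)))*(-1/215)) = 121*(3/8 + (19 + (⅔ - 1))*(-1/215)) = 121*(3/8 + (19 - ⅓)*(-1/215)) = 121*(3/8 + (56/3)*(-1/215)) = 121*(3/8 - 56/645) = 121*(1487/5160) = 179927/5160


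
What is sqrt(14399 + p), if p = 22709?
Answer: 2*sqrt(9277) ≈ 192.63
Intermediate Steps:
sqrt(14399 + p) = sqrt(14399 + 22709) = sqrt(37108) = 2*sqrt(9277)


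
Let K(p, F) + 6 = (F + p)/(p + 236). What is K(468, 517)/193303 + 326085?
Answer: 44375378960281/136085312 ≈ 3.2609e+5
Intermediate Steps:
K(p, F) = -6 + (F + p)/(236 + p) (K(p, F) = -6 + (F + p)/(p + 236) = -6 + (F + p)/(236 + p))
K(468, 517)/193303 + 326085 = ((-1416 + 517 - 5*468)/(236 + 468))/193303 + 326085 = ((-1416 + 517 - 2340)/704)*(1/193303) + 326085 = ((1/704)*(-3239))*(1/193303) + 326085 = -3239/704*1/193303 + 326085 = -3239/136085312 + 326085 = 44375378960281/136085312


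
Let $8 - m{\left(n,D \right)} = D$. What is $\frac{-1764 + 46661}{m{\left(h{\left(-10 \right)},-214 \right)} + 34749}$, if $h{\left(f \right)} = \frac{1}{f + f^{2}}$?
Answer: $\frac{44897}{34971} \approx 1.2838$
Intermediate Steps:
$m{\left(n,D \right)} = 8 - D$
$\frac{-1764 + 46661}{m{\left(h{\left(-10 \right)},-214 \right)} + 34749} = \frac{-1764 + 46661}{\left(8 - -214\right) + 34749} = \frac{44897}{\left(8 + 214\right) + 34749} = \frac{44897}{222 + 34749} = \frac{44897}{34971}$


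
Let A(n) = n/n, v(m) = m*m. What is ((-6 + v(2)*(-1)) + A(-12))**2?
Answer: 81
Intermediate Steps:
v(m) = m**2
A(n) = 1
((-6 + v(2)*(-1)) + A(-12))**2 = ((-6 + 2**2*(-1)) + 1)**2 = ((-6 + 4*(-1)) + 1)**2 = ((-6 - 4) + 1)**2 = (-10 + 1)**2 = (-9)**2 = 81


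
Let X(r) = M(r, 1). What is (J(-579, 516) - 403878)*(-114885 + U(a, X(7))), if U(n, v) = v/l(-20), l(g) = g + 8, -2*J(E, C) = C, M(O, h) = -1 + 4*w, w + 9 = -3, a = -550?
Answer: 46427514138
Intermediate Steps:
w = -12 (w = -9 - 3 = -12)
M(O, h) = -49 (M(O, h) = -1 + 4*(-12) = -1 - 48 = -49)
J(E, C) = -C/2
l(g) = 8 + g
X(r) = -49
U(n, v) = -v/12 (U(n, v) = v/(8 - 20) = v/(-12) = v*(-1/12) = -v/12)
(J(-579, 516) - 403878)*(-114885 + U(a, X(7))) = (-½*516 - 403878)*(-114885 - 1/12*(-49)) = (-258 - 403878)*(-114885 + 49/12) = -404136*(-1378571/12) = 46427514138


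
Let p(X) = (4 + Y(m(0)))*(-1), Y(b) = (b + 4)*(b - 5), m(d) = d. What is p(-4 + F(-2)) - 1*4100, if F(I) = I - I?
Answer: -4084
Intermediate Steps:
F(I) = 0
Y(b) = (-5 + b)*(4 + b) (Y(b) = (4 + b)*(-5 + b) = (-5 + b)*(4 + b))
p(X) = 16 (p(X) = (4 + (-20 + 0**2 - 1*0))*(-1) = (4 + (-20 + 0 + 0))*(-1) = (4 - 20)*(-1) = -16*(-1) = 16)
p(-4 + F(-2)) - 1*4100 = 16 - 1*4100 = 16 - 4100 = -4084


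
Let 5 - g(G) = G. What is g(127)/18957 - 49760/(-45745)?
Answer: 187543886/173437593 ≈ 1.0813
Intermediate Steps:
g(G) = 5 - G
g(127)/18957 - 49760/(-45745) = (5 - 1*127)/18957 - 49760/(-45745) = (5 - 127)*(1/18957) - 49760*(-1/45745) = -122*1/18957 + 9952/9149 = -122/18957 + 9952/9149 = 187543886/173437593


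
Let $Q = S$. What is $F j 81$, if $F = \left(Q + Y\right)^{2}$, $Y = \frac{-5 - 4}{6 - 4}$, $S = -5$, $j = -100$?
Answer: $-731025$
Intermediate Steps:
$Y = - \frac{9}{2} \approx -4.5$
$Q = -5$
$F = \frac{361}{4}$ ($F = \left(-5 - \frac{9}{2}\right)^{2} = \left(- \frac{19}{2}\right)^{2} = \frac{361}{4} \approx 90.25$)
$F j 81 = \frac{361}{4} \left(-100\right) 81 = \left(-9025\right) 81 = -731025$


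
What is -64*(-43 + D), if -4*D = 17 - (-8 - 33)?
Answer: 3680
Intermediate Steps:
D = -29/2 (D = -(17 - (-8 - 33))/4 = -(17 - 1*(-41))/4 = -(17 + 41)/4 = -1/4*58 = -29/2 ≈ -14.500)
-64*(-43 + D) = -64*(-43 - 29/2) = -64*(-115/2) = 3680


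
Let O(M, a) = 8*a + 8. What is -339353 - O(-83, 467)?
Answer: -343097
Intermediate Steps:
O(M, a) = 8 + 8*a
-339353 - O(-83, 467) = -339353 - (8 + 8*467) = -339353 - (8 + 3736) = -339353 - 1*3744 = -339353 - 3744 = -343097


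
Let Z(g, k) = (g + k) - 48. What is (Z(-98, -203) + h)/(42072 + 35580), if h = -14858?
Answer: -5069/25884 ≈ -0.19584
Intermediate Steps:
Z(g, k) = -48 + g + k
(Z(-98, -203) + h)/(42072 + 35580) = ((-48 - 98 - 203) - 14858)/(42072 + 35580) = (-349 - 14858)/77652 = -15207*1/77652 = -5069/25884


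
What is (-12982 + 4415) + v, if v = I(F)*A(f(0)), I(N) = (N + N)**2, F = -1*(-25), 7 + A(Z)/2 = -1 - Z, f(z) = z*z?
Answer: -48567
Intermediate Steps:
f(z) = z**2
A(Z) = -16 - 2*Z (A(Z) = -14 + 2*(-1 - Z) = -14 + (-2 - 2*Z) = -16 - 2*Z)
F = 25
I(N) = 4*N**2 (I(N) = (2*N)**2 = 4*N**2)
v = -40000 (v = (4*25**2)*(-16 - 2*0**2) = (4*625)*(-16 - 2*0) = 2500*(-16 + 0) = 2500*(-16) = -40000)
(-12982 + 4415) + v = (-12982 + 4415) - 40000 = -8567 - 40000 = -48567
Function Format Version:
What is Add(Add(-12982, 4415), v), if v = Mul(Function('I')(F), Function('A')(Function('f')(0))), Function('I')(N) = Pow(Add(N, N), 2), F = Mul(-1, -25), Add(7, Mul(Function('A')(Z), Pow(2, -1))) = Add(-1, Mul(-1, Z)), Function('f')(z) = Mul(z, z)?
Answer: -48567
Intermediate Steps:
Function('f')(z) = Pow(z, 2)
Function('A')(Z) = Add(-16, Mul(-2, Z)) (Function('A')(Z) = Add(-14, Mul(2, Add(-1, Mul(-1, Z)))) = Add(-14, Add(-2, Mul(-2, Z))) = Add(-16, Mul(-2, Z)))
F = 25
Function('I')(N) = Mul(4, Pow(N, 2)) (Function('I')(N) = Pow(Mul(2, N), 2) = Mul(4, Pow(N, 2)))
v = -40000 (v = Mul(Mul(4, Pow(25, 2)), Add(-16, Mul(-2, Pow(0, 2)))) = Mul(Mul(4, 625), Add(-16, Mul(-2, 0))) = Mul(2500, Add(-16, 0)) = Mul(2500, -16) = -40000)
Add(Add(-12982, 4415), v) = Add(Add(-12982, 4415), -40000) = Add(-8567, -40000) = -48567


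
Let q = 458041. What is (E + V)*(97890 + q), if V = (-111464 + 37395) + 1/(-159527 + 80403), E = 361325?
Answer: 12635668830889733/79124 ≈ 1.5969e+11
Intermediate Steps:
V = -5860635557/79124 (V = -74069 + 1/(-79124) = -74069 - 1/79124 = -5860635557/79124 ≈ -74069.)
(E + V)*(97890 + q) = (361325 - 5860635557/79124)*(97890 + 458041) = (22728843743/79124)*555931 = 12635668830889733/79124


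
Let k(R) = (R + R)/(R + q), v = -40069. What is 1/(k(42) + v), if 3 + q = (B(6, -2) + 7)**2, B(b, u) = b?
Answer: -52/2083567 ≈ -2.4957e-5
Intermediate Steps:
q = 166 (q = -3 + (6 + 7)**2 = -3 + 13**2 = -3 + 169 = 166)
k(R) = 2*R/(166 + R) (k(R) = (R + R)/(R + 166) = (2*R)/(166 + R) = 2*R/(166 + R))
1/(k(42) + v) = 1/(2*42/(166 + 42) - 40069) = 1/(2*42/208 - 40069) = 1/(2*42*(1/208) - 40069) = 1/(21/52 - 40069) = 1/(-2083567/52) = -52/2083567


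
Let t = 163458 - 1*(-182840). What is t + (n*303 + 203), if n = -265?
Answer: 266206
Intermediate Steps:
t = 346298 (t = 163458 + 182840 = 346298)
t + (n*303 + 203) = 346298 + (-265*303 + 203) = 346298 + (-80295 + 203) = 346298 - 80092 = 266206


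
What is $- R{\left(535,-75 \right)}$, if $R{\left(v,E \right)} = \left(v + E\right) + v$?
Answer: $-995$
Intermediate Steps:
$R{\left(v,E \right)} = E + 2 v$ ($R{\left(v,E \right)} = \left(E + v\right) + v = E + 2 v$)
$- R{\left(535,-75 \right)} = - (-75 + 2 \cdot 535) = - (-75 + 1070) = \left(-1\right) 995 = -995$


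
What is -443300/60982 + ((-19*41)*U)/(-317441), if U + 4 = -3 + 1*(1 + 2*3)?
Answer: -221650/30491 ≈ -7.2694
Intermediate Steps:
U = 0 (U = -4 + (-3 + 1*(1 + 2*3)) = -4 + (-3 + 1*(1 + 6)) = -4 + (-3 + 1*7) = -4 + (-3 + 7) = -4 + 4 = 0)
-443300/60982 + ((-19*41)*U)/(-317441) = -443300/60982 + (-19*41*0)/(-317441) = -443300*1/60982 - 779*0*(-1/317441) = -221650/30491 + 0*(-1/317441) = -221650/30491 + 0 = -221650/30491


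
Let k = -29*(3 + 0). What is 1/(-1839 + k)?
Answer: -1/1926 ≈ -0.00051921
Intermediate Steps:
k = -87 (k = -29*3 = -87)
1/(-1839 + k) = 1/(-1839 - 87) = 1/(-1926) = -1/1926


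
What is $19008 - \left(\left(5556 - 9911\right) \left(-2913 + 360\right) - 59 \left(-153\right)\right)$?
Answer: $-11108334$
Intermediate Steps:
$19008 - \left(\left(5556 - 9911\right) \left(-2913 + 360\right) - 59 \left(-153\right)\right) = 19008 - \left(\left(-4355\right) \left(-2553\right) - -9027\right) = 19008 - \left(11118315 + 9027\right) = 19008 - 11127342 = -11108334$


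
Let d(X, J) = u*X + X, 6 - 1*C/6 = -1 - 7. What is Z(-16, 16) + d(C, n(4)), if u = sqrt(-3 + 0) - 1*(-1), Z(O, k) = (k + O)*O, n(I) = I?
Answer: 168 + 84*I*sqrt(3) ≈ 168.0 + 145.49*I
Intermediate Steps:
Z(O, k) = O*(O + k) (Z(O, k) = (O + k)*O = O*(O + k))
C = 84 (C = 36 - 6*(-1 - 7) = 36 - 6*(-8) = 36 + 48 = 84)
u = 1 + I*sqrt(3) (u = sqrt(-3) + 1 = I*sqrt(3) + 1 = 1 + I*sqrt(3) ≈ 1.0 + 1.732*I)
d(X, J) = X + X*(1 + I*sqrt(3)) (d(X, J) = (1 + I*sqrt(3))*X + X = X*(1 + I*sqrt(3)) + X = X + X*(1 + I*sqrt(3)))
Z(-16, 16) + d(C, n(4)) = -16*(-16 + 16) + 84*(2 + I*sqrt(3)) = -16*0 + (168 + 84*I*sqrt(3)) = 0 + (168 + 84*I*sqrt(3)) = 168 + 84*I*sqrt(3)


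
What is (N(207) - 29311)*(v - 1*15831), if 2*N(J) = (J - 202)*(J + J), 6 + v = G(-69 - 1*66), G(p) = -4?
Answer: 447920116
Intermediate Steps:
v = -10 (v = -6 - 4 = -10)
N(J) = J*(-202 + J) (N(J) = ((J - 202)*(J + J))/2 = ((-202 + J)*(2*J))/2 = (2*J*(-202 + J))/2 = J*(-202 + J))
(N(207) - 29311)*(v - 1*15831) = (207*(-202 + 207) - 29311)*(-10 - 1*15831) = (207*5 - 29311)*(-10 - 15831) = (1035 - 29311)*(-15841) = -28276*(-15841) = 447920116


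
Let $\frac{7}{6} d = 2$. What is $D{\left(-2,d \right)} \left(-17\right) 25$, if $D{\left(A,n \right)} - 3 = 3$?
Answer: $-2550$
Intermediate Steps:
$d = \frac{12}{7}$ ($d = \frac{6}{7} \cdot 2 = \frac{12}{7} \approx 1.7143$)
$D{\left(A,n \right)} = 6$ ($D{\left(A,n \right)} = 3 + 3 = 6$)
$D{\left(-2,d \right)} \left(-17\right) 25 = 6 \left(-17\right) 25 = \left(-102\right) 25 = -2550$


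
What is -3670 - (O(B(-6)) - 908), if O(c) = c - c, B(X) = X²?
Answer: -2762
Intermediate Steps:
O(c) = 0
-3670 - (O(B(-6)) - 908) = -3670 - (0 - 908) = -3670 - 1*(-908) = -3670 + 908 = -2762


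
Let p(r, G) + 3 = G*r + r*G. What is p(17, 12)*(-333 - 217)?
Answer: -222750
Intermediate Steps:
p(r, G) = -3 + 2*G*r (p(r, G) = -3 + (G*r + r*G) = -3 + (G*r + G*r) = -3 + 2*G*r)
p(17, 12)*(-333 - 217) = (-3 + 2*12*17)*(-333 - 217) = (-3 + 408)*(-550) = 405*(-550) = -222750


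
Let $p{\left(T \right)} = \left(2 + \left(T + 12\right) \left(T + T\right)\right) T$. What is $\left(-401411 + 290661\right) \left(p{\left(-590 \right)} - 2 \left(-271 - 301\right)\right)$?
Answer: $44566202687000$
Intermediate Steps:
$p{\left(T \right)} = T \left(2 + 2 T \left(12 + T\right)\right)$ ($p{\left(T \right)} = \left(2 + \left(12 + T\right) 2 T\right) T = \left(2 + 2 T \left(12 + T\right)\right) T = T \left(2 + 2 T \left(12 + T\right)\right)$)
$\left(-401411 + 290661\right) \left(p{\left(-590 \right)} - 2 \left(-271 - 301\right)\right) = \left(-401411 + 290661\right) \left(2 \left(-590\right) \left(1 + \left(-590\right)^{2} + 12 \left(-590\right)\right) - 2 \left(-271 - 301\right)\right) = - 110750 \left(2 \left(-590\right) \left(1 + 348100 - 7080\right) - -1144\right) = - 110750 \left(2 \left(-590\right) 341021 + 1144\right) = - 110750 \left(-402404780 + 1144\right) = \left(-110750\right) \left(-402403636\right) = 44566202687000$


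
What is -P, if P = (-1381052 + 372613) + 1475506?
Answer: -467067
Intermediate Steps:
P = 467067 (P = -1008439 + 1475506 = 467067)
-P = -1*467067 = -467067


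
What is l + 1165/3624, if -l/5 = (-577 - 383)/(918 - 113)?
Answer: 3666605/583464 ≈ 6.2842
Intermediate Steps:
l = 960/161 (l = -5*(-577 - 383)/(918 - 113) = -(-4800)/805 = -5*(-192/161) = 960/161 ≈ 5.9627)
l + 1165/3624 = 960/161 + 1165/3624 = 3666605/583464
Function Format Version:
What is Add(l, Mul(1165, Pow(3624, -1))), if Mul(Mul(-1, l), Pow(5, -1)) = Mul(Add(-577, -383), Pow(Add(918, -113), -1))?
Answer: Rational(3666605, 583464) ≈ 6.2842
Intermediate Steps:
l = Rational(960, 161) (l = Mul(-5, Mul(Add(-577, -383), Pow(Add(918, -113), -1))) = Mul(-5, Mul(-960, Pow(805, -1))) = Mul(-5, Mul(-960, Rational(1, 805))) = Mul(-5, Rational(-192, 161)) = Rational(960, 161) ≈ 5.9627)
Add(l, Mul(1165, Pow(3624, -1))) = Add(Rational(960, 161), Mul(1165, Pow(3624, -1))) = Add(Rational(960, 161), Mul(1165, Rational(1, 3624))) = Add(Rational(960, 161), Rational(1165, 3624)) = Rational(3666605, 583464)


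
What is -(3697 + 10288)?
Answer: -13985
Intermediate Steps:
-(3697 + 10288) = -1*13985 = -13985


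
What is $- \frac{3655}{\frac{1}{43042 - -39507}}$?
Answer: $-301716595$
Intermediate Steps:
$- \frac{3655}{\frac{1}{43042 - -39507}} = - \frac{3655}{\frac{1}{43042 + 39507}} = - \frac{3655}{\frac{1}{82549}} = - 3655 \frac{1}{\frac{1}{82549}} = \left(-3655\right) 82549 = -301716595$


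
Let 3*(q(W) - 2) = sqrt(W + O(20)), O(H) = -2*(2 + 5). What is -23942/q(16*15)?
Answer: 215478/95 - 35913*sqrt(226)/95 ≈ -3414.9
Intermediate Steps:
O(H) = -14 (O(H) = -2*7 = -14)
q(W) = 2 + sqrt(-14 + W)/3 (q(W) = 2 + sqrt(W - 14)/3 = 2 + sqrt(-14 + W)/3)
-23942/q(16*15) = -23942/(2 + sqrt(-14 + 16*15)/3) = -23942/(2 + sqrt(-14 + 240)/3) = -23942/(2 + sqrt(226)/3)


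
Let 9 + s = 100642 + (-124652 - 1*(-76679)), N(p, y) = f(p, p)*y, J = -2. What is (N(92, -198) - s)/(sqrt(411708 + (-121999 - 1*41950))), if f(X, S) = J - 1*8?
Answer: -50680*sqrt(247759)/247759 ≈ -101.82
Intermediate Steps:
f(X, S) = -10 (f(X, S) = -2 - 1*8 = -2 - 8 = -10)
N(p, y) = -10*y
s = 52660 (s = -9 + (100642 + (-124652 - 1*(-76679))) = -9 + (100642 + (-124652 + 76679)) = -9 + (100642 - 47973) = -9 + 52669 = 52660)
(N(92, -198) - s)/(sqrt(411708 + (-121999 - 1*41950))) = (-10*(-198) - 1*52660)/(sqrt(411708 + (-121999 - 1*41950))) = (1980 - 52660)/(sqrt(411708 + (-121999 - 41950))) = -50680/sqrt(411708 - 163949) = -50680*sqrt(247759)/247759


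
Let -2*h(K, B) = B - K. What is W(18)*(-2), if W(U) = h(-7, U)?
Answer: 25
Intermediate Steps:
h(K, B) = K/2 - B/2 (h(K, B) = -(B - K)/2 = K/2 - B/2)
W(U) = -7/2 - U/2 (W(U) = (½)*(-7) - U/2 = -7/2 - U/2)
W(18)*(-2) = (-7/2 - ½*18)*(-2) = (-7/2 - 9)*(-2) = -25/2*(-2) = 25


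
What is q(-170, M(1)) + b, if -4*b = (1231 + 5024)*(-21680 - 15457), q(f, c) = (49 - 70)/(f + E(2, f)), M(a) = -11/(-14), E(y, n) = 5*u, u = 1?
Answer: 12776056453/220 ≈ 5.8073e+7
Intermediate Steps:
E(y, n) = 5 (E(y, n) = 5*1 = 5)
M(a) = 11/14 (M(a) = -11*(-1/14) = 11/14)
q(f, c) = -21/(5 + f) (q(f, c) = (49 - 70)/(f + 5) = -21/(5 + f))
b = 232291935/4 (b = -(1231 + 5024)*(-21680 - 15457)/4 = -6255*(-37137)/4 = -1/4*(-232291935) = 232291935/4 ≈ 5.8073e+7)
q(-170, M(1)) + b = -21/(5 - 170) + 232291935/4 = -21/(-165) + 232291935/4 = -21*(-1/165) + 232291935/4 = 7/55 + 232291935/4 = 12776056453/220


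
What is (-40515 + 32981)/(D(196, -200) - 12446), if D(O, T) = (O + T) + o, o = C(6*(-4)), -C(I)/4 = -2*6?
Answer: 3767/6201 ≈ 0.60748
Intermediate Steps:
C(I) = 48 (C(I) = -(-8)*6 = -4*(-12) = 48)
o = 48
D(O, T) = 48 + O + T (D(O, T) = (O + T) + 48 = 48 + O + T)
(-40515 + 32981)/(D(196, -200) - 12446) = (-40515 + 32981)/((48 + 196 - 200) - 12446) = -7534/(44 - 12446) = -7534/(-12402) = -7534*(-1/12402) = 3767/6201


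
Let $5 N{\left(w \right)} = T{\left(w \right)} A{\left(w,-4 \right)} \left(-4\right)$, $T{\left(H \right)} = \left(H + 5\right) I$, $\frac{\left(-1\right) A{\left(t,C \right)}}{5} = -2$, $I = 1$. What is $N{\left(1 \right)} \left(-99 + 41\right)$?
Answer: $2784$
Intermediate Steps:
$A{\left(t,C \right)} = 10$ ($A{\left(t,C \right)} = \left(-5\right) \left(-2\right) = 10$)
$T{\left(H \right)} = 5 + H$ ($T{\left(H \right)} = \left(H + 5\right) 1 = \left(5 + H\right) 1 = 5 + H$)
$N{\left(w \right)} = -40 - 8 w$ ($N{\left(w \right)} = \frac{\left(5 + w\right) 10 \left(-4\right)}{5} = \frac{\left(50 + 10 w\right) \left(-4\right)}{5} = \frac{-200 - 40 w}{5} = -40 - 8 w$)
$N{\left(1 \right)} \left(-99 + 41\right) = \left(-40 - 8\right) \left(-99 + 41\right) = \left(-40 - 8\right) \left(-58\right) = \left(-48\right) \left(-58\right) = 2784$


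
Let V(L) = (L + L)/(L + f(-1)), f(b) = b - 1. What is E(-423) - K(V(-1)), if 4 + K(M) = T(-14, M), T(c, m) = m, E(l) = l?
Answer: -1259/3 ≈ -419.67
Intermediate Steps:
f(b) = -1 + b
V(L) = 2*L/(-2 + L) (V(L) = (L + L)/(L + (-1 - 1)) = (2*L)/(L - 2) = (2*L)/(-2 + L) = 2*L/(-2 + L))
K(M) = -4 + M
E(-423) - K(V(-1)) = -423 - (-4 + 2*(-1)/(-2 - 1)) = -423 - (-4 + 2*(-1)/(-3)) = -423 - (-4 + 2*(-1)*(-⅓)) = -423 - (-4 + ⅔) = -423 - 1*(-10/3) = -423 + 10/3 = -1259/3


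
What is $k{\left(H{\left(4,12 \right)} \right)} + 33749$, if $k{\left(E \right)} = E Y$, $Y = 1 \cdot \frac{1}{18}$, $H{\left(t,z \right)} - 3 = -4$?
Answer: $\frac{607481}{18} \approx 33749.0$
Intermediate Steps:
$H{\left(t,z \right)} = -1$ ($H{\left(t,z \right)} = 3 - 4 = -1$)
$Y = \frac{1}{18}$ ($Y = 1 \cdot \frac{1}{18} = \frac{1}{18} \approx 0.055556$)
$k{\left(E \right)} = \frac{E}{18}$ ($k{\left(E \right)} = E \frac{1}{18} = \frac{E}{18}$)
$k{\left(H{\left(4,12 \right)} \right)} + 33749 = \frac{1}{18} \left(-1\right) + 33749 = - \frac{1}{18} + 33749 = \frac{607481}{18}$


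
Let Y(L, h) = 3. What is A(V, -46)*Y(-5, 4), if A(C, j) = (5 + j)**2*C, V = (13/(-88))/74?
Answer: -65559/6512 ≈ -10.067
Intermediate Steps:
V = -13/6512 (V = (13*(-1/88))*(1/74) = -13/88*1/74 = -13/6512 ≈ -0.0019963)
A(C, j) = C*(5 + j)**2
A(V, -46)*Y(-5, 4) = -13*(5 - 46)**2/6512*3 = -13/6512*(-41)**2*3 = -13/6512*1681*3 = -21853/6512*3 = -65559/6512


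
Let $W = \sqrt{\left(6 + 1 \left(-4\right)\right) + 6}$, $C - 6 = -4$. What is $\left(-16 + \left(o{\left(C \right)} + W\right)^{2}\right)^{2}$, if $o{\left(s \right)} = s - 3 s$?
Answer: $576 - 256 \sqrt{2} \approx 213.96$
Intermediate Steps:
$C = 2$ ($C = 6 - 4 = 2$)
$o{\left(s \right)} = - 2 s$
$W = 2 \sqrt{2}$ ($W = \sqrt{\left(6 - 4\right) + 6} = \sqrt{2 + 6} = \sqrt{8} = 2 \sqrt{2} \approx 2.8284$)
$\left(-16 + \left(o{\left(C \right)} + W\right)^{2}\right)^{2} = \left(-16 + \left(\left(-2\right) 2 + 2 \sqrt{2}\right)^{2}\right)^{2} = \left(-16 + \left(-4 + 2 \sqrt{2}\right)^{2}\right)^{2}$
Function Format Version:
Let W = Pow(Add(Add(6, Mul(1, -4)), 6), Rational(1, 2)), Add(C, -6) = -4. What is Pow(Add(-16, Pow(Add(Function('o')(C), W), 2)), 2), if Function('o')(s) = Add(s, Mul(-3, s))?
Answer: Add(576, Mul(-256, Pow(2, Rational(1, 2)))) ≈ 213.96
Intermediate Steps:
C = 2 (C = Add(6, -4) = 2)
Function('o')(s) = Mul(-2, s)
W = Mul(2, Pow(2, Rational(1, 2))) (W = Pow(Add(Add(6, -4), 6), Rational(1, 2)) = Pow(Add(2, 6), Rational(1, 2)) = Pow(8, Rational(1, 2)) = Mul(2, Pow(2, Rational(1, 2))) ≈ 2.8284)
Pow(Add(-16, Pow(Add(Function('o')(C), W), 2)), 2) = Pow(Add(-16, Pow(Add(Mul(-2, 2), Mul(2, Pow(2, Rational(1, 2)))), 2)), 2) = Pow(Add(-16, Pow(Add(-4, Mul(2, Pow(2, Rational(1, 2)))), 2)), 2)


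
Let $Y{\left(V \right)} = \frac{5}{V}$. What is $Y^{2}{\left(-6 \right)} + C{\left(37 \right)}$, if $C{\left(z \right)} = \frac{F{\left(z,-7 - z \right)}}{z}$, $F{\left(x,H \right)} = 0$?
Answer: $\frac{25}{36} \approx 0.69444$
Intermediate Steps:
$C{\left(z \right)} = 0$ ($C{\left(z \right)} = \frac{0}{z} = 0$)
$Y^{2}{\left(-6 \right)} + C{\left(37 \right)} = \left(\frac{5}{-6}\right)^{2} + 0 = \left(5 \left(- \frac{1}{6}\right)\right)^{2} + 0 = \left(- \frac{5}{6}\right)^{2} + 0 = \frac{25}{36} + 0 = \frac{25}{36}$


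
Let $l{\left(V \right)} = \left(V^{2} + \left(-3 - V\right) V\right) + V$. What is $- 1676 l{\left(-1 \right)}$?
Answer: $-3352$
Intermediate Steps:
$l{\left(V \right)} = V + V^{2} + V \left(-3 - V\right)$ ($l{\left(V \right)} = \left(V^{2} + V \left(-3 - V\right)\right) + V = V + V^{2} + V \left(-3 - V\right)$)
$- 1676 l{\left(-1 \right)} = - 1676 \left(\left(-2\right) \left(-1\right)\right) = \left(-1676\right) 2 = -3352$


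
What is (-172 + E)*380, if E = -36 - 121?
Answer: -125020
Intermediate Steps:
E = -157
(-172 + E)*380 = (-172 - 157)*380 = -329*380 = -125020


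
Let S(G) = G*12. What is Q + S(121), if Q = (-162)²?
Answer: 27696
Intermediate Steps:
S(G) = 12*G
Q = 26244
Q + S(121) = 26244 + 12*121 = 26244 + 1452 = 27696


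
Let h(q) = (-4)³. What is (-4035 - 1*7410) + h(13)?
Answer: -11509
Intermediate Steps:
h(q) = -64
(-4035 - 1*7410) + h(13) = (-4035 - 1*7410) - 64 = (-4035 - 7410) - 64 = -11445 - 64 = -11509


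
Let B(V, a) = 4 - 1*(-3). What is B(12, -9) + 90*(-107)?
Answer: -9623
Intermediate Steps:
B(V, a) = 7 (B(V, a) = 4 + 3 = 7)
B(12, -9) + 90*(-107) = 7 + 90*(-107) = 7 - 9630 = -9623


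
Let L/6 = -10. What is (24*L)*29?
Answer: -41760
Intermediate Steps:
L = -60 (L = 6*(-10) = -60)
(24*L)*29 = (24*(-60))*29 = -1440*29 = -41760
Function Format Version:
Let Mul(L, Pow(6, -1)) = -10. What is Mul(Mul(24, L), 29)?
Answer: -41760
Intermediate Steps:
L = -60 (L = Mul(6, -10) = -60)
Mul(Mul(24, L), 29) = Mul(Mul(24, -60), 29) = Mul(-1440, 29) = -41760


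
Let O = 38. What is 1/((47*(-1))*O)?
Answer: -1/1786 ≈ -0.00055991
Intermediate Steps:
1/((47*(-1))*O) = 1/((47*(-1))*38) = 1/(-47*38) = 1/(-1786) = -1/1786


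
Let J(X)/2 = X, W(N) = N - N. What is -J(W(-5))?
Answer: 0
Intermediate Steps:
W(N) = 0
J(X) = 2*X
-J(W(-5)) = -2*0 = -1*0 = 0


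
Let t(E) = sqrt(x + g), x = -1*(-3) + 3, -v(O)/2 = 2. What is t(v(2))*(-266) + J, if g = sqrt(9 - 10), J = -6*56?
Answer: -336 - 266*sqrt(6 + I) ≈ -989.81 - 54.111*I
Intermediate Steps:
v(O) = -4 (v(O) = -2*2 = -4)
J = -336
g = I (g = sqrt(-1) = I ≈ 1.0*I)
x = 6 (x = 3 + 3 = 6)
t(E) = sqrt(6 + I)
t(v(2))*(-266) + J = sqrt(6 + I)*(-266) - 336 = -266*sqrt(6 + I) - 336 = -336 - 266*sqrt(6 + I)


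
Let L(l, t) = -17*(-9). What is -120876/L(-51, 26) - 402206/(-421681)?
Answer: -16969858346/21505731 ≈ -789.08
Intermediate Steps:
L(l, t) = 153
-120876/L(-51, 26) - 402206/(-421681) = -120876/153 - 402206/(-421681) = -120876*1/153 - 402206*(-1/421681) = -40292/51 + 402206/421681 = -16969858346/21505731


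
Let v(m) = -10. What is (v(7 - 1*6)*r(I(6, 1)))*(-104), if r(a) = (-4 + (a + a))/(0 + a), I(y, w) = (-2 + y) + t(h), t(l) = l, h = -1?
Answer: 2080/3 ≈ 693.33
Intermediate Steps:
I(y, w) = -3 + y (I(y, w) = (-2 + y) - 1 = -3 + y)
r(a) = (-4 + 2*a)/a
(v(7 - 1*6)*r(I(6, 1)))*(-104) = -10*(2 - 4/(-3 + 6))*(-104) = -10*(2 - 4/3)*(-104) = -10*⅔*(-104) = -20/3*(-104) = 2080/3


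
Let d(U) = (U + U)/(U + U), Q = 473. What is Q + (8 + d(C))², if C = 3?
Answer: 554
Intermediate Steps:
d(U) = 1 (d(U) = (2*U)/((2*U)) = (2*U)*(1/(2*U)) = 1)
Q + (8 + d(C))² = 473 + (8 + 1)² = 473 + 9² = 473 + 81 = 554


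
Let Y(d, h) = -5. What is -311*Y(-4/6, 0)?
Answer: 1555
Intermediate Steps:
-311*Y(-4/6, 0) = -311*(-5) = 1555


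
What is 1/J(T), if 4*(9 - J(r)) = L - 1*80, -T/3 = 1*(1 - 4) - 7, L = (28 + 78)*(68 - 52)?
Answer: -1/395 ≈ -0.0025316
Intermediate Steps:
L = 1696 (L = 106*16 = 1696)
T = 30 (T = -3*(1*(1 - 4) - 7) = -3*(1*(-3) - 7) = -3*(-3 - 7) = -3*(-10) = 30)
J(r) = -395 (J(r) = 9 - (1696 - 1*80)/4 = 9 - (1696 - 80)/4 = 9 - ¼*1616 = 9 - 404 = -395)
1/J(T) = 1/(-395) = -1/395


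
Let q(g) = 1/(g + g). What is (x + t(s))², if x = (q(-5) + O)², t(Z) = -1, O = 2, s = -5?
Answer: 68121/10000 ≈ 6.8121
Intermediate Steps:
q(g) = 1/(2*g)
x = 361/100 (x = ((½)/(-5) + 2)² = ((½)*(-⅕) + 2)² = (-⅒ + 2)² = (19/10)² = 361/100 ≈ 3.6100)
(x + t(s))² = (361/100 - 1)² = (261/100)² = 68121/10000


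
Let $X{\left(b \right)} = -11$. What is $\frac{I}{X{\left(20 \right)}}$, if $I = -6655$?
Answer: $605$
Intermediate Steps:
$\frac{I}{X{\left(20 \right)}} = - \frac{6655}{-11} = \left(-6655\right) \left(- \frac{1}{11}\right) = 605$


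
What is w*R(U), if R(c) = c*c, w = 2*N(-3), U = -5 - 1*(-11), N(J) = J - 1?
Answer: -288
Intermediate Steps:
N(J) = -1 + J
U = 6 (U = -5 + 11 = 6)
w = -8 (w = 2*(-1 - 3) = 2*(-4) = -8)
R(c) = c²
w*R(U) = -8*6² = -8*36 = -288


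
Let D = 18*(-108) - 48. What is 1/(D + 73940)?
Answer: 1/71948 ≈ 1.3899e-5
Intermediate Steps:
D = -1992 (D = -1944 - 48 = -1992)
1/(D + 73940) = 1/(-1992 + 73940) = 1/71948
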